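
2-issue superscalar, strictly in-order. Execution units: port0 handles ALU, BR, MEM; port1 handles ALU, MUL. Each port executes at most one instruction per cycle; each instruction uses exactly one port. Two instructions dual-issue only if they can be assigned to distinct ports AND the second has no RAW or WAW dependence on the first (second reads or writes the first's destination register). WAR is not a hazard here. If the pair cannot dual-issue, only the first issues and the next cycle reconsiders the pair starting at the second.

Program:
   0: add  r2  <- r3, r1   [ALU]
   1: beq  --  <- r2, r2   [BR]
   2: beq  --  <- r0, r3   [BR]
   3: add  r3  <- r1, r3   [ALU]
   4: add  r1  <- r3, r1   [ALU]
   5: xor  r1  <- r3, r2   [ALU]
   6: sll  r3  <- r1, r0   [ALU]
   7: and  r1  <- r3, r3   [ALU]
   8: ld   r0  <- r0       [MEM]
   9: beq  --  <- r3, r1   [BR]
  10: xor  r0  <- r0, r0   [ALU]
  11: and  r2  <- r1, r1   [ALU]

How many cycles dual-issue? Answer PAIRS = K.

PAIRS = 3

0. add.ALU @i0  | RAW r2
1. beq.BR @i1  | no-port BR/BR
2. beq.BR add.ALU @i2+i3  | pair
3. add.ALU @i4  | WAW r1
4. xor.ALU @i5  | RAW r1
5. sll.ALU @i6  | RAW r3
6. and.ALU ld.MEM @i7+i8  | pair
7. beq.BR xor.ALU @i9+i10  | pair
8. and.ALU @i11  | tail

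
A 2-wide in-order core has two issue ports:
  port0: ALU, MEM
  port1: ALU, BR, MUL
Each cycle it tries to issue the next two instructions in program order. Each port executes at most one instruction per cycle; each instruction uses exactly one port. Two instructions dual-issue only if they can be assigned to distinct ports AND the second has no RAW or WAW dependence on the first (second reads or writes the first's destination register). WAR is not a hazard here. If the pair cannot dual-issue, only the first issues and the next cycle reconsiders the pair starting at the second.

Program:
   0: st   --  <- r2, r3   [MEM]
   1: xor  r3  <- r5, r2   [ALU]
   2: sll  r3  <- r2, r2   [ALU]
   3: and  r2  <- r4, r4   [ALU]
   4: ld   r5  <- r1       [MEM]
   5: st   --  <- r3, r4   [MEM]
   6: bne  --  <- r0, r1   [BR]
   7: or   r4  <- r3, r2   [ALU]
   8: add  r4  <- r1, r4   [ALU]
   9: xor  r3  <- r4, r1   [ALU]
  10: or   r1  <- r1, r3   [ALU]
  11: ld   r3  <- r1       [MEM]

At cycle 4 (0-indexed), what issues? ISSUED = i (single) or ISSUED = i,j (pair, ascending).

ISSUED = 7

[0] i0&i1  st.MEM+xor.ALU  -- 2-wide
[1] i2&i3  sll.ALU+and.ALU  -- 2-wide
[2] i4  ld.MEM  -- no-port MEM/MEM
[3] i5&i6  st.MEM+bne.BR  -- 2-wide
[4] i7  or.ALU  -- RAW+WAW r4
[5] i8  add.ALU  -- RAW r4
[6] i9  xor.ALU  -- RAW r3
[7] i10  or.ALU  -- RAW r1
[8] i11  ld.MEM  -- tail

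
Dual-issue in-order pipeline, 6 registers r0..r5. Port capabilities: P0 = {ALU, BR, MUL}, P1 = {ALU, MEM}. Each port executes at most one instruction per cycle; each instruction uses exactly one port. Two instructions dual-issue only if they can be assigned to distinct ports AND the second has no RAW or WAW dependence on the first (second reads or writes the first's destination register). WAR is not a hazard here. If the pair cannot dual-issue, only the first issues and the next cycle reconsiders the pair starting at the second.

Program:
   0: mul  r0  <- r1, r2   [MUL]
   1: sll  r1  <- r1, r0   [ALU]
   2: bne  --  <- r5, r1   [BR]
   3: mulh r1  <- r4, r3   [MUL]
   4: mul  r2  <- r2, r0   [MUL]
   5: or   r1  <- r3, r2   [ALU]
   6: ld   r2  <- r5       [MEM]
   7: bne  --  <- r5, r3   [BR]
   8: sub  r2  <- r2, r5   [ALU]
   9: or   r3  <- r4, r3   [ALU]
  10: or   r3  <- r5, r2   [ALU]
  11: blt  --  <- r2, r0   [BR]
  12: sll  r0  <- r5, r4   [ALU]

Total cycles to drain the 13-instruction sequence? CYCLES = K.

CYCLES = 10

#0 head=0: mul.MUL i0 RAW r0
#1 head=1: sll.ALU i1 RAW r1
#2 head=2: bne.BR i2 no-port BR/MUL
#3 head=3: mulh.MUL i3 no-port MUL/MUL
#4 head=4: mul.MUL i4 RAW r2
#5 head=5: or.ALU ld.MEM i5,i6 dual
#6 head=7: bne.BR sub.ALU i7,i8 dual
#7 head=9: or.ALU i9 WAW r3
#8 head=10: or.ALU blt.BR i10,i11 dual
#9 head=12: sll.ALU i12 tail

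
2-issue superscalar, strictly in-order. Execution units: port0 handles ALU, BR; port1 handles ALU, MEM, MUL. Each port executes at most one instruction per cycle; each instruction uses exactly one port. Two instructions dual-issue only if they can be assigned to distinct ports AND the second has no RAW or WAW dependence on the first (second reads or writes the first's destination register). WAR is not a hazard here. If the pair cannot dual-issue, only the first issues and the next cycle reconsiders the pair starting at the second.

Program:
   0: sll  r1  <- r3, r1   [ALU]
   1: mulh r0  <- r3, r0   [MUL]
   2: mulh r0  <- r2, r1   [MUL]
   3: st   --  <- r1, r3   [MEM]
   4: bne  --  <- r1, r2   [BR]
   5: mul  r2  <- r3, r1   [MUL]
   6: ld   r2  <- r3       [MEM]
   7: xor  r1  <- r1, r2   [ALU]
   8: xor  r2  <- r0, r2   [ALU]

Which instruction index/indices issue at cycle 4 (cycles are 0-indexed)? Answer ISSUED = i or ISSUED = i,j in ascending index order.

c0: i0/i1 sll+mulh  pair
c1: i2 mulh  no-port MUL/MEM
c2: i3/i4 st+bne  pair
c3: i5 mul  no-port MUL/MEM
c4: i6 ld  RAW r2
c5: i7/i8 xor+xor  pair

ISSUED = 6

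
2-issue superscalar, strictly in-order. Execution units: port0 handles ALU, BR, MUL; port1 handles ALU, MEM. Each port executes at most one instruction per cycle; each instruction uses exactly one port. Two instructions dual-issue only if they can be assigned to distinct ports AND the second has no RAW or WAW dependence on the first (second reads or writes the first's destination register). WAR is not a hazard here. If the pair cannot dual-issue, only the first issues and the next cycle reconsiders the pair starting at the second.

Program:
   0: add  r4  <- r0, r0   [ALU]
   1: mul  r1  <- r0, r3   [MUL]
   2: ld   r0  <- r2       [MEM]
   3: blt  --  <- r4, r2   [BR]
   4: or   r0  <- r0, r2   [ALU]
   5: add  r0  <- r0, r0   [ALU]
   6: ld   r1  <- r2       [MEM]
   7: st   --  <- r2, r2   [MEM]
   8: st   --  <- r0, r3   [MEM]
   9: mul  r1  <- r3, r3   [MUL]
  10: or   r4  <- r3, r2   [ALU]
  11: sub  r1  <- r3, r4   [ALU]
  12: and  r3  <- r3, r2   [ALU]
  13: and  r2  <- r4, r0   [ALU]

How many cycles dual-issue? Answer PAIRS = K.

t=0 i0/i1:add.ALU mul.MUL ; 2-wide
t=1 i2/i3:ld.MEM blt.BR ; 2-wide
t=2 i4:or.ALU ; RAW+WAW r0
t=3 i5/i6:add.ALU ld.MEM ; 2-wide
t=4 i7:st.MEM ; no-port MEM/MEM
t=5 i8/i9:st.MEM mul.MUL ; 2-wide
t=6 i10:or.ALU ; RAW r4
t=7 i11/i12:sub.ALU and.ALU ; 2-wide
t=8 i13:and.ALU ; tail

PAIRS = 5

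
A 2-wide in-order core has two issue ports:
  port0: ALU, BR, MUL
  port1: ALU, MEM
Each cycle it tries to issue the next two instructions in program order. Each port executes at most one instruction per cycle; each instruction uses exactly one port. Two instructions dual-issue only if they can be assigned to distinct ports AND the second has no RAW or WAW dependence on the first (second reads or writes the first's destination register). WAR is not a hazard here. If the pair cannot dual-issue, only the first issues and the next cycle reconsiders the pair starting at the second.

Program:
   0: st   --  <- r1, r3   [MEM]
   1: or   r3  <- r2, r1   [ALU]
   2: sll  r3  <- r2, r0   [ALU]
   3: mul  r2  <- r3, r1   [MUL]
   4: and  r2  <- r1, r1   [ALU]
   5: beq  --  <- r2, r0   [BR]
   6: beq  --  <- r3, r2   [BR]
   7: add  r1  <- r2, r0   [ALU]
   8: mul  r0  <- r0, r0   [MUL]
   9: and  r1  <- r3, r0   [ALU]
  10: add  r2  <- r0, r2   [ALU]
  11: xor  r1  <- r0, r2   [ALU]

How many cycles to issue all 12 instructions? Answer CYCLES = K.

CYCLES = 9

c0: i0,i1 st+or  2-wide
c1: i2 sll  RAW r3
c2: i3 mul  WAW r2
c3: i4 and  RAW r2
c4: i5 beq  no-port BR/BR
c5: i6,i7 beq+add  2-wide
c6: i8 mul  RAW r0
c7: i9,i10 and+add  2-wide
c8: i11 xor  tail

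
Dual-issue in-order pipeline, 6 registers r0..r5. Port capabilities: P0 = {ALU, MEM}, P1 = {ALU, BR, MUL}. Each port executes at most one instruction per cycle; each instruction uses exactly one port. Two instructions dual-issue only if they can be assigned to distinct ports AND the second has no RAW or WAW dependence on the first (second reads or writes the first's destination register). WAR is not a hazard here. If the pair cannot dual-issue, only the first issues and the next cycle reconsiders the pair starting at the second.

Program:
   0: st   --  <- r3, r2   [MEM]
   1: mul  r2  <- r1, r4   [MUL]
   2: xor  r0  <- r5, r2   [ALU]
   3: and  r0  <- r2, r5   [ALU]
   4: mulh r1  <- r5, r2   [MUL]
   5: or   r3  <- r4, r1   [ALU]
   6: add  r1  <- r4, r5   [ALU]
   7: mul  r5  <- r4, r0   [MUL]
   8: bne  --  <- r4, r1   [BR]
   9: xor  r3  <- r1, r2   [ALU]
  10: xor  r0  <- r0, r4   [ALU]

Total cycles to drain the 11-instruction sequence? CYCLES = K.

0. st mul @i0,i1  | 2-wide
1. xor @i2  | WAW r0
2. and mulh @i3,i4  | 2-wide
3. or add @i5,i6  | 2-wide
4. mul @i7  | no-port MUL/BR
5. bne xor @i8,i9  | 2-wide
6. xor @i10  | tail

CYCLES = 7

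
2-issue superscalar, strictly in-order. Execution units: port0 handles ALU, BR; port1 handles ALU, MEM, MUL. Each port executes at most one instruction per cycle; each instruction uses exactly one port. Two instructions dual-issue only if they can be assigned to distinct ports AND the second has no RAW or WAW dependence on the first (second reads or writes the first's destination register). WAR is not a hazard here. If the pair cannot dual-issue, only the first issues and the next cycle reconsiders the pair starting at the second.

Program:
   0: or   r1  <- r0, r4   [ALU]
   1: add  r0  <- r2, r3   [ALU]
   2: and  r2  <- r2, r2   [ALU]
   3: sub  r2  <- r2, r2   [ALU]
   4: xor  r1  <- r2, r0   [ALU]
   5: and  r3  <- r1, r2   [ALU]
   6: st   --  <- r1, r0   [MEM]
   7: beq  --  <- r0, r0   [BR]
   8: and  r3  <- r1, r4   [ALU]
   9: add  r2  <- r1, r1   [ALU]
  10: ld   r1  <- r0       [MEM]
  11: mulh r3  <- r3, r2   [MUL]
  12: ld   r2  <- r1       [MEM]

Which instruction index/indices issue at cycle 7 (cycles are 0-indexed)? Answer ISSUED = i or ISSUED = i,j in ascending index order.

ISSUED = 11

c0: i0&i1 or;add  pair
c1: i2 and  RAW+WAW r2
c2: i3 sub  RAW r2
c3: i4 xor  RAW r1
c4: i5&i6 and;st  pair
c5: i7&i8 beq;and  pair
c6: i9&i10 add;ld  pair
c7: i11 mulh  no-port MUL/MEM
c8: i12 ld  tail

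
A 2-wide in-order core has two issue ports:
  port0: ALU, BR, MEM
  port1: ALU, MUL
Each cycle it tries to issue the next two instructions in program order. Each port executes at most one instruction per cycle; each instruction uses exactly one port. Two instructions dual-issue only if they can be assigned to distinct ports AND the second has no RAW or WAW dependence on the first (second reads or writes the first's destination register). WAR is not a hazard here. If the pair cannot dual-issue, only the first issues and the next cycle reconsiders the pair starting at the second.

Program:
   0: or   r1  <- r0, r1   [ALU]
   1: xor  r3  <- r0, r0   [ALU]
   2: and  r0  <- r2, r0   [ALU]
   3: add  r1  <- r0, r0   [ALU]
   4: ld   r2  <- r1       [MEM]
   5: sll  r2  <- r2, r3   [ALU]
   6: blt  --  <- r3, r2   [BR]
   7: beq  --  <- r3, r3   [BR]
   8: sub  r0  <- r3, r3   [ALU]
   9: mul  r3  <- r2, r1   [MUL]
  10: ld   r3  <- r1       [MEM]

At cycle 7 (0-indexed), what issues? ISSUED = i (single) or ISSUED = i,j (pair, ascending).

ISSUED = 9

#0 head=0: or.ALU xor.ALU i0&i1 pair
#1 head=2: and.ALU i2 RAW r0
#2 head=3: add.ALU i3 RAW r1
#3 head=4: ld.MEM i4 RAW+WAW r2
#4 head=5: sll.ALU i5 RAW r2
#5 head=6: blt.BR i6 no-port BR/BR
#6 head=7: beq.BR sub.ALU i7&i8 pair
#7 head=9: mul.MUL i9 WAW r3
#8 head=10: ld.MEM i10 tail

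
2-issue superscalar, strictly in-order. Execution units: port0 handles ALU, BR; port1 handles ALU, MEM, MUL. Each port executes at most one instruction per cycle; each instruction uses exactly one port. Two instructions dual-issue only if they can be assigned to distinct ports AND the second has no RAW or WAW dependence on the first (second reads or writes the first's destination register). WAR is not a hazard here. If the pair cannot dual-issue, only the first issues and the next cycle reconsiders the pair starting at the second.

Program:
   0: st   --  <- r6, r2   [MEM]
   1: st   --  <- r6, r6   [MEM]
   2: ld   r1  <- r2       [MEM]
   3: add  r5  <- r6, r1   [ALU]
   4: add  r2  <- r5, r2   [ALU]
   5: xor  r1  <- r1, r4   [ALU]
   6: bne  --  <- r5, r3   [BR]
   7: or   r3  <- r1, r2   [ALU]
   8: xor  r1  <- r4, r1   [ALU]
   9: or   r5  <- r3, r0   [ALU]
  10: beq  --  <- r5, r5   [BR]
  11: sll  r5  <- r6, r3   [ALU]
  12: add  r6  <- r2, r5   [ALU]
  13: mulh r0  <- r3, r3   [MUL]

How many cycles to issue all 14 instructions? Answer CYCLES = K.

CYCLES = 9

t=0 i0:st.MEM ; no-port MEM/MEM
t=1 i1:st.MEM ; no-port MEM/MEM
t=2 i2:ld.MEM ; RAW r1
t=3 i3:add.ALU ; RAW r5
t=4 i4,i5:add.ALU xor.ALU ; dual
t=5 i6,i7:bne.BR or.ALU ; dual
t=6 i8,i9:xor.ALU or.ALU ; dual
t=7 i10,i11:beq.BR sll.ALU ; dual
t=8 i12,i13:add.ALU mulh.MUL ; dual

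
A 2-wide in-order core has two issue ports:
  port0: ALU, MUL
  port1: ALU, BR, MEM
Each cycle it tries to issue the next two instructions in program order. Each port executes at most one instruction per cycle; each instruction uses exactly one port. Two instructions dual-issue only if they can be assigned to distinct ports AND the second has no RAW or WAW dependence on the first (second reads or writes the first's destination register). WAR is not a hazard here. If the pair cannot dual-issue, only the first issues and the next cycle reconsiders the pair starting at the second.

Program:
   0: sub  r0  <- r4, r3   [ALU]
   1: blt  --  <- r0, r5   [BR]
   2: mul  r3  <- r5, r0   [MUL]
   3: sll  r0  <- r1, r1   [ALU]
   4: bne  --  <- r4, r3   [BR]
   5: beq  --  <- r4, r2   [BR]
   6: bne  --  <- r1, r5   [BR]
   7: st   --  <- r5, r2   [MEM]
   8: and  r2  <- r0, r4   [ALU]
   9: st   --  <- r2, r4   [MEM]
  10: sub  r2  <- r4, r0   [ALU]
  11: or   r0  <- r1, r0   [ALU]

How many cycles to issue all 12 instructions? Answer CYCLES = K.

0. sub @i0  | RAW r0
1. blt+mul @i1+i2  | dual
2. sll+bne @i3+i4  | dual
3. beq @i5  | no-port BR/BR
4. bne @i6  | no-port BR/MEM
5. st+and @i7+i8  | dual
6. st+sub @i9+i10  | dual
7. or @i11  | tail

CYCLES = 8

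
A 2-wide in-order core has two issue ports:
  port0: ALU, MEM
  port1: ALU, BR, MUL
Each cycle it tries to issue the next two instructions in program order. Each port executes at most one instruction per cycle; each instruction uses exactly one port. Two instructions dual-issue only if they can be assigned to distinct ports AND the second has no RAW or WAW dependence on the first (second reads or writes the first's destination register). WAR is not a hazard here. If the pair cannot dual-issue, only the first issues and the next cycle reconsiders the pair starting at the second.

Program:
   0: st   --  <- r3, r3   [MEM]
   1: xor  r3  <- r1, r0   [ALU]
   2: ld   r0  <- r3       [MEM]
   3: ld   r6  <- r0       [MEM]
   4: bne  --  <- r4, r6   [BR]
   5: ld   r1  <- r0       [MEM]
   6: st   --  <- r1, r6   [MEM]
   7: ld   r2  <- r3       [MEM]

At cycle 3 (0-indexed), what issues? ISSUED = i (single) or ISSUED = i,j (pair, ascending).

  cy0 -> i0&i1 (st+xor) dual
  cy1 -> i2 (ld) no-port MEM/MEM
  cy2 -> i3 (ld) RAW r6
  cy3 -> i4&i5 (bne+ld) dual
  cy4 -> i6 (st) no-port MEM/MEM
  cy5 -> i7 (ld) tail

ISSUED = 4,5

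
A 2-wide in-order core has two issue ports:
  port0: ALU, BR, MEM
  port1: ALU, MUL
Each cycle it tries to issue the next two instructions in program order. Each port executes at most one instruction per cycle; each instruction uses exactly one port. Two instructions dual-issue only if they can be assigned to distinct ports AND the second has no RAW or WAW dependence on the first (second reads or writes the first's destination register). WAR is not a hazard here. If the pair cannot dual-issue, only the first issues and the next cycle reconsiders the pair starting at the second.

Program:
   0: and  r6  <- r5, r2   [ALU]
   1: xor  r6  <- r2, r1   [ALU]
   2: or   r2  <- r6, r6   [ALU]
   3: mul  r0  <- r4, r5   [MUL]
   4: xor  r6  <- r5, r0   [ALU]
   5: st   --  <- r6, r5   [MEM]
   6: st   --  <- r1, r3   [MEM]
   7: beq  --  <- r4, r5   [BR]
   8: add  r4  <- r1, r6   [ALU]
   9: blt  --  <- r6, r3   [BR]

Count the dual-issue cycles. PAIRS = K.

  cy0 -> i0 (and) WAW r6
  cy1 -> i1 (xor) RAW r6
  cy2 -> i2&i3 (or/mul) dual
  cy3 -> i4 (xor) RAW r6
  cy4 -> i5 (st) no-port MEM/MEM
  cy5 -> i6 (st) no-port MEM/BR
  cy6 -> i7&i8 (beq/add) dual
  cy7 -> i9 (blt) tail

PAIRS = 2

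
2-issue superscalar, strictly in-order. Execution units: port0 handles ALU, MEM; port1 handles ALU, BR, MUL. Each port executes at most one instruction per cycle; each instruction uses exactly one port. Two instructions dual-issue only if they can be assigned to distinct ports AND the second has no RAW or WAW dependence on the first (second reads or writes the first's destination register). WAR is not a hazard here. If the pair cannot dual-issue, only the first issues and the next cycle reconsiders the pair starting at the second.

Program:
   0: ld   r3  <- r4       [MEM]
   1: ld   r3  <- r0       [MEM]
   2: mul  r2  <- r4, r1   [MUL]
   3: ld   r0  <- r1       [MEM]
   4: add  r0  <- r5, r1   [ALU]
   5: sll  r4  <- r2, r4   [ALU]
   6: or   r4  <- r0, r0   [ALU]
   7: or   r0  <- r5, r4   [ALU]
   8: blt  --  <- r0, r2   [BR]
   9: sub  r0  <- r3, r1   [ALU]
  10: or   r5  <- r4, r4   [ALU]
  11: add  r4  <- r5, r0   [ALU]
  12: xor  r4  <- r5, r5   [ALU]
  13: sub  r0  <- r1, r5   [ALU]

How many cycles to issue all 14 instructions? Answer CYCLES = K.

0. ld.MEM @i0  | no-port MEM/MEM
1. ld.MEM;mul.MUL @i1+i2  | dual
2. ld.MEM @i3  | WAW r0
3. add.ALU;sll.ALU @i4+i5  | dual
4. or.ALU @i6  | RAW r4
5. or.ALU @i7  | RAW r0
6. blt.BR;sub.ALU @i8+i9  | dual
7. or.ALU @i10  | RAW r5
8. add.ALU @i11  | WAW r4
9. xor.ALU;sub.ALU @i12+i13  | dual

CYCLES = 10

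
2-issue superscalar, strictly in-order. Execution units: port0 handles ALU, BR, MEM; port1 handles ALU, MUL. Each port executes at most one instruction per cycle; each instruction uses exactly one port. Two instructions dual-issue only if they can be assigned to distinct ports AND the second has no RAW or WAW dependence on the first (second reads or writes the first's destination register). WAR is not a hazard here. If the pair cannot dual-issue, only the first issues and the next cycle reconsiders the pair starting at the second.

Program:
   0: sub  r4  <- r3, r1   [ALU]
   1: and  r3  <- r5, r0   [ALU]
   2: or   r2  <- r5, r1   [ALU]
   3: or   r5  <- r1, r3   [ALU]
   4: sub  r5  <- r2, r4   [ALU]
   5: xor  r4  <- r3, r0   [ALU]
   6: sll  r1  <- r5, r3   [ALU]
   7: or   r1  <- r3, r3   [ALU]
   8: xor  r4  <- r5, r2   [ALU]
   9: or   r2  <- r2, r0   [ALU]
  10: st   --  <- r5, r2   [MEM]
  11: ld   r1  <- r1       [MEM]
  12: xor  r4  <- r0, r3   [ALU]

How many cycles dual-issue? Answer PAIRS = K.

#0 head=0: sub+and i0,i1 2-wide
#1 head=2: or+or i2,i3 2-wide
#2 head=4: sub+xor i4,i5 2-wide
#3 head=6: sll i6 WAW r1
#4 head=7: or+xor i7,i8 2-wide
#5 head=9: or i9 RAW r2
#6 head=10: st i10 no-port MEM/MEM
#7 head=11: ld+xor i11,i12 2-wide

PAIRS = 5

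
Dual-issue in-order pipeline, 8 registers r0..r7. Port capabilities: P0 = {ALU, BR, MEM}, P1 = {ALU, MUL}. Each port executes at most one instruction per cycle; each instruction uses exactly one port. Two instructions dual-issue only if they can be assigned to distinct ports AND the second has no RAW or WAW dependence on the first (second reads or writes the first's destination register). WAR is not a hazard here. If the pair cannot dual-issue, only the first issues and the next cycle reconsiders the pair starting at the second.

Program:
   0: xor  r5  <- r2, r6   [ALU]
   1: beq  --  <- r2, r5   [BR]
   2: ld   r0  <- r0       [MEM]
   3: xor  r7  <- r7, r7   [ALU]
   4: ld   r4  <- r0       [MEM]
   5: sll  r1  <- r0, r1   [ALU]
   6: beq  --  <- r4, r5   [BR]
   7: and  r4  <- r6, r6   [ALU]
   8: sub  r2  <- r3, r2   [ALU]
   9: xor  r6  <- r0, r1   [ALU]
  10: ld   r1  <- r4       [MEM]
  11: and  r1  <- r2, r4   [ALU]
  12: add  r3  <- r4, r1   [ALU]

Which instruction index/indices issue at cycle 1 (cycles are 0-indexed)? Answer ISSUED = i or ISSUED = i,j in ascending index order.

[0] i0  xor  -- RAW r5
[1] i1  beq  -- no-port BR/MEM
[2] i2&i3  ld xor  -- 2-wide
[3] i4&i5  ld sll  -- 2-wide
[4] i6&i7  beq and  -- 2-wide
[5] i8&i9  sub xor  -- 2-wide
[6] i10  ld  -- WAW r1
[7] i11  and  -- RAW r1
[8] i12  add  -- tail

ISSUED = 1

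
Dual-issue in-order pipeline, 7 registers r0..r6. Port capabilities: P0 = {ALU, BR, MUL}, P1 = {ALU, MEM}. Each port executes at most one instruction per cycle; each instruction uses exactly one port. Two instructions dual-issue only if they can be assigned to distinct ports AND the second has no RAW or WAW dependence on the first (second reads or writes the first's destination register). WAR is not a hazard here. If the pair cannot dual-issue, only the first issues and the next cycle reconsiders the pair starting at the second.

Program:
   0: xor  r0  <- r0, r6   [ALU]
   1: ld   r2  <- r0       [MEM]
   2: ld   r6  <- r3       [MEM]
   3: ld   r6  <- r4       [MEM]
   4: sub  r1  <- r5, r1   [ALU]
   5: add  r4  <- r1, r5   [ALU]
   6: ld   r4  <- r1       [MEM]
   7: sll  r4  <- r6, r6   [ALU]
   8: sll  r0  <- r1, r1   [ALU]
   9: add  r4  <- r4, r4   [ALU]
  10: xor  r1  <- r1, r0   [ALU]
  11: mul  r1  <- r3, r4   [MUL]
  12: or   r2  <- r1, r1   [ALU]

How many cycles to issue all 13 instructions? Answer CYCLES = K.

c0: i0 xor.ALU  RAW r0
c1: i1 ld.MEM  no-port MEM/MEM
c2: i2 ld.MEM  no-port MEM/MEM
c3: i3+i4 ld.MEM sub.ALU  2-wide
c4: i5 add.ALU  WAW r4
c5: i6 ld.MEM  WAW r4
c6: i7+i8 sll.ALU sll.ALU  2-wide
c7: i9+i10 add.ALU xor.ALU  2-wide
c8: i11 mul.MUL  RAW r1
c9: i12 or.ALU  tail

CYCLES = 10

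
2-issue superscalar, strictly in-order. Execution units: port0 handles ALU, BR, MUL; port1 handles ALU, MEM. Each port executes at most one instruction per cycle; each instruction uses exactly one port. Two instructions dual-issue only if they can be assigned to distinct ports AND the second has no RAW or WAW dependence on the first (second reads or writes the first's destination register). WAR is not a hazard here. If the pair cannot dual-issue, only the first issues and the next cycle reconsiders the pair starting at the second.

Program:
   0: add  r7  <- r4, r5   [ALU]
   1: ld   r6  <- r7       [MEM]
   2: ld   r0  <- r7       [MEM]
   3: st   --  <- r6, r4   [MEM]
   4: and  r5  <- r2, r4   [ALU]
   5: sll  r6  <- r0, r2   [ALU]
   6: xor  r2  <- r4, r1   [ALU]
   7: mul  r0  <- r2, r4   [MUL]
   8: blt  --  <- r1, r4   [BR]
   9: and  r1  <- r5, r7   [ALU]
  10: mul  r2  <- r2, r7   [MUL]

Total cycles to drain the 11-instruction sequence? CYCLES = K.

#0 head=0: add.ALU i0 RAW r7
#1 head=1: ld.MEM i1 no-port MEM/MEM
#2 head=2: ld.MEM i2 no-port MEM/MEM
#3 head=3: st.MEM+and.ALU i3/i4 2-wide
#4 head=5: sll.ALU+xor.ALU i5/i6 2-wide
#5 head=7: mul.MUL i7 no-port MUL/BR
#6 head=8: blt.BR+and.ALU i8/i9 2-wide
#7 head=10: mul.MUL i10 tail

CYCLES = 8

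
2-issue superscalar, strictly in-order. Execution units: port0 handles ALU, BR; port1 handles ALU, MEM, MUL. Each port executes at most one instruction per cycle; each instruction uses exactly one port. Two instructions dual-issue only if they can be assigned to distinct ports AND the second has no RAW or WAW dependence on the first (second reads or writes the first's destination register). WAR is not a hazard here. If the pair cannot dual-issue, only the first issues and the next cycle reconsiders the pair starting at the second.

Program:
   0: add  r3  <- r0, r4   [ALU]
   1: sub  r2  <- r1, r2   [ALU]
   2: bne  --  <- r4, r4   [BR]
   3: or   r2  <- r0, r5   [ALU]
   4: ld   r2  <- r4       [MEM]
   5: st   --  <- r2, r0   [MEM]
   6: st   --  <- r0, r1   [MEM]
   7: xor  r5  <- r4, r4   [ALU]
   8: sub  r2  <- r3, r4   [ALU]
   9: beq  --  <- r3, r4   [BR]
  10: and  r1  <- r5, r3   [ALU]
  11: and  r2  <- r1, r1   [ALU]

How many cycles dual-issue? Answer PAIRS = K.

  cy0 -> i0/i1 (add sub) 2-wide
  cy1 -> i2/i3 (bne or) 2-wide
  cy2 -> i4 (ld) no-port MEM/MEM
  cy3 -> i5 (st) no-port MEM/MEM
  cy4 -> i6/i7 (st xor) 2-wide
  cy5 -> i8/i9 (sub beq) 2-wide
  cy6 -> i10 (and) RAW r1
  cy7 -> i11 (and) tail

PAIRS = 4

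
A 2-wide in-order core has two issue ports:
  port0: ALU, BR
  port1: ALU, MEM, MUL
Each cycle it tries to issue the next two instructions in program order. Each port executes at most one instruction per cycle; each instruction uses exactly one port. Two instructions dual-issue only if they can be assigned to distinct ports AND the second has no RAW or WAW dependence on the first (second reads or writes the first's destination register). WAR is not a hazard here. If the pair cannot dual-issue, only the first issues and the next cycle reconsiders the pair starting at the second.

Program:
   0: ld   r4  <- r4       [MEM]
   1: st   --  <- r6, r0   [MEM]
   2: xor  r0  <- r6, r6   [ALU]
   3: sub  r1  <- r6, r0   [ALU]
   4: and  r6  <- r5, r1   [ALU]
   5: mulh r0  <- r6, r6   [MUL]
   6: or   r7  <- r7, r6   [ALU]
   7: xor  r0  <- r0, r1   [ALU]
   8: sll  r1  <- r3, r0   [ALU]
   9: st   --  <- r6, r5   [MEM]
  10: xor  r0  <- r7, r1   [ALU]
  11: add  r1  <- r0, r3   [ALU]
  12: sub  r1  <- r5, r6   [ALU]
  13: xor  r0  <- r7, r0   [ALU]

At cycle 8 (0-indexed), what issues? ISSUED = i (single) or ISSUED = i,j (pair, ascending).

ISSUED = 11

c0: i0 ld  no-port MEM/MEM
c1: i1&i2 st;xor  2-wide
c2: i3 sub  RAW r1
c3: i4 and  RAW r6
c4: i5&i6 mulh;or  2-wide
c5: i7 xor  RAW r0
c6: i8&i9 sll;st  2-wide
c7: i10 xor  RAW r0
c8: i11 add  WAW r1
c9: i12&i13 sub;xor  2-wide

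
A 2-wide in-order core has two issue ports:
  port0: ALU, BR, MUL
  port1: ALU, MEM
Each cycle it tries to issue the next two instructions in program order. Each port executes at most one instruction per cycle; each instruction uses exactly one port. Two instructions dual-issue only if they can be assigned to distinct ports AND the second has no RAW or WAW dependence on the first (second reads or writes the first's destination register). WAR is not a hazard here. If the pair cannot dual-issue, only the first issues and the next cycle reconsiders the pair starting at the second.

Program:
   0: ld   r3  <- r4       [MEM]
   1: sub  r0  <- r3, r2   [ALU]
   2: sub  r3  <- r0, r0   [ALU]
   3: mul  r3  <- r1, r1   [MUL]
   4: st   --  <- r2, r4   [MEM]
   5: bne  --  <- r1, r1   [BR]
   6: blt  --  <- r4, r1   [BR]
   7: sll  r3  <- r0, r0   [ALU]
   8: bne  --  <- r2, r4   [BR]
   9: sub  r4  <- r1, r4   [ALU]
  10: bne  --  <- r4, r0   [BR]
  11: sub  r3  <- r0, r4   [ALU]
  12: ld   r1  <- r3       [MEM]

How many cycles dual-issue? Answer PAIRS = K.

c0: i0 ld.MEM  RAW r3
c1: i1 sub.ALU  RAW r0
c2: i2 sub.ALU  WAW r3
c3: i3,i4 mul.MUL/st.MEM  dual
c4: i5 bne.BR  no-port BR/BR
c5: i6,i7 blt.BR/sll.ALU  dual
c6: i8,i9 bne.BR/sub.ALU  dual
c7: i10,i11 bne.BR/sub.ALU  dual
c8: i12 ld.MEM  tail

PAIRS = 4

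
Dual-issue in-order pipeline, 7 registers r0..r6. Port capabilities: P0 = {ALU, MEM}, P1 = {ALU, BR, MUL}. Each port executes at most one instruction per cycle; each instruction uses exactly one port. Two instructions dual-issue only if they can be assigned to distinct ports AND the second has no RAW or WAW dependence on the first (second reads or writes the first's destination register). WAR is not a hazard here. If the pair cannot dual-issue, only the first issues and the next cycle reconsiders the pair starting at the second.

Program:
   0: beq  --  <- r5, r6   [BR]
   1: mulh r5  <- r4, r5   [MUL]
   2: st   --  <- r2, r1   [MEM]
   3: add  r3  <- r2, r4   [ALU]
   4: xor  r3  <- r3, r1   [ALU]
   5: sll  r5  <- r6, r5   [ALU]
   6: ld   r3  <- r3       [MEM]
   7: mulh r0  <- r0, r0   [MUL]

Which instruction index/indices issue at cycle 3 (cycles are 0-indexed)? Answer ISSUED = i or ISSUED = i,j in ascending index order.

ISSUED = 4,5

[0] i0  beq.BR  -- no-port BR/MUL
[1] i1+i2  mulh.MUL+st.MEM  -- 2-wide
[2] i3  add.ALU  -- RAW+WAW r3
[3] i4+i5  xor.ALU+sll.ALU  -- 2-wide
[4] i6+i7  ld.MEM+mulh.MUL  -- 2-wide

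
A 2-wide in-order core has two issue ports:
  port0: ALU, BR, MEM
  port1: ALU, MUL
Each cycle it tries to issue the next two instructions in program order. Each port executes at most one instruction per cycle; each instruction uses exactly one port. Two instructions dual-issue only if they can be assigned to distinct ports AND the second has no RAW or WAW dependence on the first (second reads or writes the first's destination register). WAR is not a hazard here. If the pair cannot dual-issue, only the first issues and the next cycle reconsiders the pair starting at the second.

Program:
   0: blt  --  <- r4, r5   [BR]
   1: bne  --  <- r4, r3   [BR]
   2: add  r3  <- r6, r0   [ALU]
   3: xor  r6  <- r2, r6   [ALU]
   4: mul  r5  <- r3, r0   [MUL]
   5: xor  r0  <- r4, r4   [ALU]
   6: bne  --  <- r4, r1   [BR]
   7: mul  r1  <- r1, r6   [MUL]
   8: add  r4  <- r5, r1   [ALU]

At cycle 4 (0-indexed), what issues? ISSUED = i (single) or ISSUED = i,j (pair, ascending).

[0] i0  blt  -- no-port BR/BR
[1] i1/i2  bne;add  -- 2-wide
[2] i3/i4  xor;mul  -- 2-wide
[3] i5/i6  xor;bne  -- 2-wide
[4] i7  mul  -- RAW r1
[5] i8  add  -- tail

ISSUED = 7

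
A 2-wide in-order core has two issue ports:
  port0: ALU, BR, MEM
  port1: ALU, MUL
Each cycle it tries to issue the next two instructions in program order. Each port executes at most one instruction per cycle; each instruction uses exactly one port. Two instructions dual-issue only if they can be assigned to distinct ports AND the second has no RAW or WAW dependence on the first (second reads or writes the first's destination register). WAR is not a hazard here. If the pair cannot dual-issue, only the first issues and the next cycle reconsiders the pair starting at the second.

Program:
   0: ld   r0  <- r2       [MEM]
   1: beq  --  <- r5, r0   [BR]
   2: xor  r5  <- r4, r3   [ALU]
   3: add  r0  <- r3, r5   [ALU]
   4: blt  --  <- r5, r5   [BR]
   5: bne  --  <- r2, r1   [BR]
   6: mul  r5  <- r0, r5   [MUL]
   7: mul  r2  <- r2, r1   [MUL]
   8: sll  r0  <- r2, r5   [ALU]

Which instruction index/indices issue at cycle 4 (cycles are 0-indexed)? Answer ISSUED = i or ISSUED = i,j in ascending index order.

ISSUED = 7

[0] i0  ld  -- no-port MEM/BR
[1] i1&i2  beq/xor  -- 2-wide
[2] i3&i4  add/blt  -- 2-wide
[3] i5&i6  bne/mul  -- 2-wide
[4] i7  mul  -- RAW r2
[5] i8  sll  -- tail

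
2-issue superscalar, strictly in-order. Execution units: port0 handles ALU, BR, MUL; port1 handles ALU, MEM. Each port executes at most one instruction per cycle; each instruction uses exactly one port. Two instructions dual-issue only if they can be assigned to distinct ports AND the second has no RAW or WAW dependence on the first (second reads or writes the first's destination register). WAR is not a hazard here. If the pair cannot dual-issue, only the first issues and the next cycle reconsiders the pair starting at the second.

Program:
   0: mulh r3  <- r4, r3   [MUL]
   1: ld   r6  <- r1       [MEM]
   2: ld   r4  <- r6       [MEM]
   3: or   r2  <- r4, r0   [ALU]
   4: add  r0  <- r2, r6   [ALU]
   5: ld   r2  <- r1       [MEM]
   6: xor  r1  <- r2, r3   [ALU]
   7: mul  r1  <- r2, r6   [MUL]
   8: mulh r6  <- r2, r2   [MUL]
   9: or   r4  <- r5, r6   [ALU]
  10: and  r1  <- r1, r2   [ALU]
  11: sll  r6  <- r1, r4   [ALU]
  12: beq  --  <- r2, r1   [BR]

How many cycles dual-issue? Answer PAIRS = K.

PAIRS = 4

t=0 i0,i1:mulh/ld ; pair
t=1 i2:ld ; RAW r4
t=2 i3:or ; RAW r2
t=3 i4,i5:add/ld ; pair
t=4 i6:xor ; WAW r1
t=5 i7:mul ; no-port MUL/MUL
t=6 i8:mulh ; RAW r6
t=7 i9,i10:or/and ; pair
t=8 i11,i12:sll/beq ; pair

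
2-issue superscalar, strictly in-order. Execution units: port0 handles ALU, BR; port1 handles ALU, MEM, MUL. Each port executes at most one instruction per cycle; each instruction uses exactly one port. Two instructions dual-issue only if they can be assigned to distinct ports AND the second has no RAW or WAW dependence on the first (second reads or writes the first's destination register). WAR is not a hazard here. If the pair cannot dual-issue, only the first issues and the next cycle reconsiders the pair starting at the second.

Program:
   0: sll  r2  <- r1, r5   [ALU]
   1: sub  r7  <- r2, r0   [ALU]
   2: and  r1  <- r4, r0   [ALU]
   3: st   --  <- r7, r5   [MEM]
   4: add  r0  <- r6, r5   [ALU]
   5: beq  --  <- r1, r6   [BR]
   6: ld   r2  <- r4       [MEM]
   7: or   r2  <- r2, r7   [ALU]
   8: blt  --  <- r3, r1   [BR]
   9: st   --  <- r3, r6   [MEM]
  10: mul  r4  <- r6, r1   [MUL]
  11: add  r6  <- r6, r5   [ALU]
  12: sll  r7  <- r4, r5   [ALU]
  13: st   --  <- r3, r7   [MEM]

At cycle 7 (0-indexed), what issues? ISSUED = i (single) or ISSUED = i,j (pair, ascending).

0. sll.ALU @i0  | RAW r2
1. sub.ALU;and.ALU @i1&i2  | pair
2. st.MEM;add.ALU @i3&i4  | pair
3. beq.BR;ld.MEM @i5&i6  | pair
4. or.ALU;blt.BR @i7&i8  | pair
5. st.MEM @i9  | no-port MEM/MUL
6. mul.MUL;add.ALU @i10&i11  | pair
7. sll.ALU @i12  | RAW r7
8. st.MEM @i13  | tail

ISSUED = 12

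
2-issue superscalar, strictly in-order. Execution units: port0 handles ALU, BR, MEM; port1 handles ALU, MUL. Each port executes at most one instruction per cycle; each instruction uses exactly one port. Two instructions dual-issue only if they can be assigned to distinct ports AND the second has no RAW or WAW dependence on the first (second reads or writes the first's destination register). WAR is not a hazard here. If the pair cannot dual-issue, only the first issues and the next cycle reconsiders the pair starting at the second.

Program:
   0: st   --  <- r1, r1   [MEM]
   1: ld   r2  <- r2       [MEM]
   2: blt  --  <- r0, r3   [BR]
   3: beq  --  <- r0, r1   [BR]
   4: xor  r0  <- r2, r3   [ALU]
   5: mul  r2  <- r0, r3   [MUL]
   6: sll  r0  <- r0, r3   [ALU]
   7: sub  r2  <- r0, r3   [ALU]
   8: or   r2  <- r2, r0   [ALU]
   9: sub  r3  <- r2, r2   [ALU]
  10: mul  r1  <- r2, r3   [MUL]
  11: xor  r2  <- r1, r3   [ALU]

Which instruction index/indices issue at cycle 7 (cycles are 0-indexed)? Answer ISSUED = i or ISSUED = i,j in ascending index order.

ISSUED = 9

  cy0 -> i0 (st) no-port MEM/MEM
  cy1 -> i1 (ld) no-port MEM/BR
  cy2 -> i2 (blt) no-port BR/BR
  cy3 -> i3/i4 (beq/xor) dual
  cy4 -> i5/i6 (mul/sll) dual
  cy5 -> i7 (sub) RAW+WAW r2
  cy6 -> i8 (or) RAW r2
  cy7 -> i9 (sub) RAW r3
  cy8 -> i10 (mul) RAW r1
  cy9 -> i11 (xor) tail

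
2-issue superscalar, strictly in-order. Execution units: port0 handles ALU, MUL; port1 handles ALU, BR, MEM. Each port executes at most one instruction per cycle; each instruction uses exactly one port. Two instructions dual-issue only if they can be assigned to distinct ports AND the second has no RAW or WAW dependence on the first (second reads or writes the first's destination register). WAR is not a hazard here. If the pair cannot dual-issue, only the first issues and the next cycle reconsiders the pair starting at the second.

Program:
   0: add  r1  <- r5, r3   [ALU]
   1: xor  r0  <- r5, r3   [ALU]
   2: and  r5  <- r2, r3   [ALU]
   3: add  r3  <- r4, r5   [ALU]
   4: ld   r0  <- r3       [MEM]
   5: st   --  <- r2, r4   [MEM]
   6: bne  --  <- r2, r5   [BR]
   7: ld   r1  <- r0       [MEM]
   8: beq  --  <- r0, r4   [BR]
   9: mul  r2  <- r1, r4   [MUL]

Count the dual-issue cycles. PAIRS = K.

PAIRS = 2

t=0 i0&i1:add/xor ; pair
t=1 i2:and ; RAW r5
t=2 i3:add ; RAW r3
t=3 i4:ld ; no-port MEM/MEM
t=4 i5:st ; no-port MEM/BR
t=5 i6:bne ; no-port BR/MEM
t=6 i7:ld ; no-port MEM/BR
t=7 i8&i9:beq/mul ; pair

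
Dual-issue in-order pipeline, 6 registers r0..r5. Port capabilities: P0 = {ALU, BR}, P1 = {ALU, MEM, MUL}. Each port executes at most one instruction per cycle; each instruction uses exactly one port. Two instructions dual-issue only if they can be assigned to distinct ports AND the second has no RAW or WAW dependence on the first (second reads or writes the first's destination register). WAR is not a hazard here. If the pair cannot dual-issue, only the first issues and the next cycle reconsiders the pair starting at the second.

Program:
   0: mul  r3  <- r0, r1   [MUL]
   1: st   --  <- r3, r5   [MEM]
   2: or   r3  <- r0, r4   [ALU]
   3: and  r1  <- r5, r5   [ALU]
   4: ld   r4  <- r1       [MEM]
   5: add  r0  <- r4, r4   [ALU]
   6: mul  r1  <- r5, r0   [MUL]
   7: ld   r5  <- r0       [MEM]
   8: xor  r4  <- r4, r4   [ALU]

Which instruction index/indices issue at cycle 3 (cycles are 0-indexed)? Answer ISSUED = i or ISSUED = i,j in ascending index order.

0. mul.MUL @i0  | no-port MUL/MEM
1. st.MEM;or.ALU @i1/i2  | dual
2. and.ALU @i3  | RAW r1
3. ld.MEM @i4  | RAW r4
4. add.ALU @i5  | RAW r0
5. mul.MUL @i6  | no-port MUL/MEM
6. ld.MEM;xor.ALU @i7/i8  | dual

ISSUED = 4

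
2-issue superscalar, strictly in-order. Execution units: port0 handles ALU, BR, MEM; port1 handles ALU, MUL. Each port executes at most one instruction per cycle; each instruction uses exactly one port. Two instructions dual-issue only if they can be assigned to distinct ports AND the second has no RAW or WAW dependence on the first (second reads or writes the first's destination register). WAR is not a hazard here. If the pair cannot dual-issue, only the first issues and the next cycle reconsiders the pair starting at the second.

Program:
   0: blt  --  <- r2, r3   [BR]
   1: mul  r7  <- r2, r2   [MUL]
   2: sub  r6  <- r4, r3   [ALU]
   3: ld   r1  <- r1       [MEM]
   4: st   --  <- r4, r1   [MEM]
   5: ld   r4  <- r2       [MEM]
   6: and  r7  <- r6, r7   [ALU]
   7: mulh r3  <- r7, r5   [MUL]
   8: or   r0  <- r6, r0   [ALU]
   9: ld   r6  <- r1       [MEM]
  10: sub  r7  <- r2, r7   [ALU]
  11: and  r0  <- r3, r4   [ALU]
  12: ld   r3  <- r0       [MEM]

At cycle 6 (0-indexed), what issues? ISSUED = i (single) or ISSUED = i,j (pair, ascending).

ISSUED = 11

c0: i0&i1 blt.BR;mul.MUL  dual
c1: i2&i3 sub.ALU;ld.MEM  dual
c2: i4 st.MEM  no-port MEM/MEM
c3: i5&i6 ld.MEM;and.ALU  dual
c4: i7&i8 mulh.MUL;or.ALU  dual
c5: i9&i10 ld.MEM;sub.ALU  dual
c6: i11 and.ALU  RAW r0
c7: i12 ld.MEM  tail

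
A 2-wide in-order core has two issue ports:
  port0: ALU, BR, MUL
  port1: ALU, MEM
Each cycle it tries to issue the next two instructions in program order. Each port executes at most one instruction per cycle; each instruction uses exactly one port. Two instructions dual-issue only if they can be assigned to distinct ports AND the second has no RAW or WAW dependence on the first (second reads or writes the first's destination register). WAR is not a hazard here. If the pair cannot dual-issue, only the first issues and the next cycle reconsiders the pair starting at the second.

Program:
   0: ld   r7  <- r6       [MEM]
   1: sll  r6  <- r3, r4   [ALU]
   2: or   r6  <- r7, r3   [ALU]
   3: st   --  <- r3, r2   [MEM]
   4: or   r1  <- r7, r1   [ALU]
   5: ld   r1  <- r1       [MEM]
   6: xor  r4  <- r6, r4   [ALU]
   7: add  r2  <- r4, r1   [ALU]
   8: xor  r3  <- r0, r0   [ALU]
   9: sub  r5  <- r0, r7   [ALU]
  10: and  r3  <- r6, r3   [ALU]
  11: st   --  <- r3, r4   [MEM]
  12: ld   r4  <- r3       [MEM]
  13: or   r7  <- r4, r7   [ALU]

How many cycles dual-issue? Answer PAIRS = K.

PAIRS = 5

[0] i0,i1  ld.MEM+sll.ALU  -- dual
[1] i2,i3  or.ALU+st.MEM  -- dual
[2] i4  or.ALU  -- RAW+WAW r1
[3] i5,i6  ld.MEM+xor.ALU  -- dual
[4] i7,i8  add.ALU+xor.ALU  -- dual
[5] i9,i10  sub.ALU+and.ALU  -- dual
[6] i11  st.MEM  -- no-port MEM/MEM
[7] i12  ld.MEM  -- RAW r4
[8] i13  or.ALU  -- tail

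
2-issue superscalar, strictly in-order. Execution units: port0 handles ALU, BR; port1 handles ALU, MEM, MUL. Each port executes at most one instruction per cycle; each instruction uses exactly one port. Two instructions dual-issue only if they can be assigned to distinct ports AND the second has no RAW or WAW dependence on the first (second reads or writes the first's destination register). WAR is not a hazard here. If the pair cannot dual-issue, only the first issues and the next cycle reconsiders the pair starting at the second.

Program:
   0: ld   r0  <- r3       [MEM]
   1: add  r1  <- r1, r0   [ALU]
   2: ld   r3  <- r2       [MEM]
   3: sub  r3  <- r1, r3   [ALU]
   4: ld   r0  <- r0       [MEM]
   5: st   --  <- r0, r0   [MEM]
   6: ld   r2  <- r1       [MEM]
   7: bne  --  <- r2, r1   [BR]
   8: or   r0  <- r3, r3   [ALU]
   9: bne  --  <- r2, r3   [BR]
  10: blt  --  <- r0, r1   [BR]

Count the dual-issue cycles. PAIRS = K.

PAIRS = 3

t=0 i0:ld ; RAW r0
t=1 i1,i2:add/ld ; dual
t=2 i3,i4:sub/ld ; dual
t=3 i5:st ; no-port MEM/MEM
t=4 i6:ld ; RAW r2
t=5 i7,i8:bne/or ; dual
t=6 i9:bne ; no-port BR/BR
t=7 i10:blt ; tail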